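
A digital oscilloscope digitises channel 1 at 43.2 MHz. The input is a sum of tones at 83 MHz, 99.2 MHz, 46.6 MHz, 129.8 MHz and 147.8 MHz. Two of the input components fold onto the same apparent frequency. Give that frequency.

fs/2 = 21.6 MHz.
83 MHz mod fs = 39.8 MHz.
39.8 MHz > fs/2 = 21.6 MHz, folds to fs − 39.8 MHz = 3.4 MHz.
99.2 MHz mod fs = 12.8 MHz.
12.8 MHz ≤ fs/2 = 21.6 MHz, appears at 12.8 MHz.
46.6 MHz mod fs = 3.4 MHz.
3.4 MHz ≤ fs/2 = 21.6 MHz, appears at 3.4 MHz.
129.8 MHz mod fs = 0.2 MHz.
0.2 MHz ≤ fs/2 = 21.6 MHz, appears at 0.2 MHz.
147.8 MHz mod fs = 18.2 MHz.
18.2 MHz ≤ fs/2 = 21.6 MHz, appears at 18.2 MHz.
46.6 MHz and 83 MHz both map to 3.4 MHz.

3.4 MHz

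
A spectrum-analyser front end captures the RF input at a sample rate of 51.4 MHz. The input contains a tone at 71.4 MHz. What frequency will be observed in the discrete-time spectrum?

20 MHz

71.4 MHz mod fs = 20 MHz.
20 MHz ≤ fs/2 = 25.7 MHz, appears at 20 MHz.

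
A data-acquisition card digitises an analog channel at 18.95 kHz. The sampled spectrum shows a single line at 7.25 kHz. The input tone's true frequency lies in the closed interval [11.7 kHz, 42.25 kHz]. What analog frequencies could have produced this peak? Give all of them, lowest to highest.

Frequencies that alias to 7.25 kHz are k·fs ± 7.25 kHz for integer k ≥ 0.
k=0: 7.25 kHz.
k=1: 11.7 kHz, 26.2 kHz.
k=2: 30.65 kHz, 45.15 kHz.
k=3: 49.6 kHz, 64.1 kHz.
Within [11.7 kHz, 42.25 kHz]: 11.7 kHz, 26.2 kHz, 30.65 kHz.

11.7 kHz, 26.2 kHz, 30.65 kHz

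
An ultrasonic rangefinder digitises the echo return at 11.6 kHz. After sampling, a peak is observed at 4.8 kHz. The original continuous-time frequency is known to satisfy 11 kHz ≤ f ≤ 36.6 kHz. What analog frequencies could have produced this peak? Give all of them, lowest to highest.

Frequencies that alias to 4.8 kHz are k·fs ± 4.8 kHz for integer k ≥ 0.
k=0: 4.8 kHz.
k=1: 6.8 kHz, 16.4 kHz.
k=2: 18.4 kHz, 28 kHz.
k=3: 30 kHz, 39.6 kHz.
k=4: 41.6 kHz, 51.2 kHz.
Within [11 kHz, 36.6 kHz]: 16.4 kHz, 18.4 kHz, 28 kHz, 30 kHz.

16.4 kHz, 18.4 kHz, 28 kHz, 30 kHz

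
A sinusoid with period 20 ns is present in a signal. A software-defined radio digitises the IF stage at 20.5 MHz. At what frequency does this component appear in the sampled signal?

T = 20 ns → f = 1/T = 50 MHz.
50 MHz mod fs = 9 MHz.
9 MHz ≤ fs/2 = 10.25 MHz, appears at 9 MHz.

9 MHz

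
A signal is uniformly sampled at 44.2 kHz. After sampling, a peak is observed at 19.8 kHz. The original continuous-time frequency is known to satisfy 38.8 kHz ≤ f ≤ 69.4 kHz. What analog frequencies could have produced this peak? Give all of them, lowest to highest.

Frequencies that alias to 19.8 kHz are k·fs ± 19.8 kHz for integer k ≥ 0.
k=0: 19.8 kHz.
k=1: 24.4 kHz, 64 kHz.
k=2: 68.6 kHz, 108.2 kHz.
k=3: 112.8 kHz, 152.4 kHz.
Within [38.8 kHz, 69.4 kHz]: 64 kHz, 68.6 kHz.

64 kHz, 68.6 kHz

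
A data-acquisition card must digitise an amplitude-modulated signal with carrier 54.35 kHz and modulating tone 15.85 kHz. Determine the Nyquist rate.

AM sidebands sit at fc ± fm = 38.5 kHz and 70.2 kHz.
Highest-frequency component: 70.2 kHz.
Nyquist rate = 2 × 70.2 kHz = 140.4 kHz.

140.4 kHz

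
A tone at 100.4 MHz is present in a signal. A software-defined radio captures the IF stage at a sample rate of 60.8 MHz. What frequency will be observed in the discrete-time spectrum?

100.4 MHz mod fs = 39.6 MHz.
39.6 MHz > fs/2 = 30.4 MHz, folds to fs − 39.6 MHz = 21.2 MHz.

21.2 MHz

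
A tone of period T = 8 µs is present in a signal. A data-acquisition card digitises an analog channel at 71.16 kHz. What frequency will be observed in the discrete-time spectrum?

17.32 kHz

T = 8 µs → f = 1/T = 125 kHz.
125 kHz mod fs = 53.84 kHz.
53.84 kHz > fs/2 = 35.58 kHz, folds to fs − 53.84 kHz = 17.32 kHz.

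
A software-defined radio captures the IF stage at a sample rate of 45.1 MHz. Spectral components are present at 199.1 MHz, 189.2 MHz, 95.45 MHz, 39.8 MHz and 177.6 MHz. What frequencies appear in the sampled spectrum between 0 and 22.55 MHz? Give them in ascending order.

fs/2 = 22.55 MHz.
199.1 MHz mod fs = 18.7 MHz.
18.7 MHz ≤ fs/2 = 22.55 MHz, appears at 18.7 MHz.
189.2 MHz mod fs = 8.8 MHz.
8.8 MHz ≤ fs/2 = 22.55 MHz, appears at 8.8 MHz.
95.45 MHz mod fs = 5.25 MHz.
5.25 MHz ≤ fs/2 = 22.55 MHz, appears at 5.25 MHz.
39.8 MHz > fs/2 = 22.55 MHz, folds to fs − 39.8 MHz = 5.3 MHz.
177.6 MHz mod fs = 42.3 MHz.
42.3 MHz > fs/2 = 22.55 MHz, folds to fs − 42.3 MHz = 2.8 MHz.
Distinct values: {2.8 MHz, 5.25 MHz, 5.3 MHz, 8.8 MHz, 18.7 MHz}.

2.8 MHz, 5.25 MHz, 5.3 MHz, 8.8 MHz, 18.7 MHz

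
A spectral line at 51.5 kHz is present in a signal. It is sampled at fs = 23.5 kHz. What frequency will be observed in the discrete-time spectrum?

51.5 kHz mod fs = 4.5 kHz.
4.5 kHz ≤ fs/2 = 11.75 kHz, appears at 4.5 kHz.

4.5 kHz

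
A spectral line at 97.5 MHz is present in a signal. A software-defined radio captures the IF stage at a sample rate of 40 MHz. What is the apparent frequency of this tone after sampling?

17.5 MHz

97.5 MHz mod fs = 17.5 MHz.
17.5 MHz ≤ fs/2 = 20 MHz, appears at 17.5 MHz.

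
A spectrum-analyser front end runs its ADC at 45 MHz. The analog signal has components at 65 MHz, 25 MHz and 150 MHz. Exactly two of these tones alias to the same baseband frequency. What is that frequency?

20 MHz

fs/2 = 22.5 MHz.
65 MHz mod fs = 20 MHz.
20 MHz ≤ fs/2 = 22.5 MHz, appears at 20 MHz.
25 MHz > fs/2 = 22.5 MHz, folds to fs − 25 MHz = 20 MHz.
150 MHz mod fs = 15 MHz.
15 MHz ≤ fs/2 = 22.5 MHz, appears at 15 MHz.
25 MHz and 65 MHz both map to 20 MHz.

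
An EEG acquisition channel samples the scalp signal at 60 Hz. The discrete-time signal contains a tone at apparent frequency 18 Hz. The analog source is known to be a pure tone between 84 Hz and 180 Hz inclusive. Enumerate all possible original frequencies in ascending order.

Frequencies that alias to 18 Hz are k·fs ± 18 Hz for integer k ≥ 0.
k=0: 18 Hz.
k=1: 42 Hz, 78 Hz.
k=2: 102 Hz, 138 Hz.
k=3: 162 Hz, 198 Hz.
k=4: 222 Hz, 258 Hz.
Within [84 Hz, 180 Hz]: 102 Hz, 138 Hz, 162 Hz.

102 Hz, 138 Hz, 162 Hz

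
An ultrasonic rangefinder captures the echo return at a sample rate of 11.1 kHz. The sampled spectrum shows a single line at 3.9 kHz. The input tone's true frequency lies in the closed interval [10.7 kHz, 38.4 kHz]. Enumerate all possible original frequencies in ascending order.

Frequencies that alias to 3.9 kHz are k·fs ± 3.9 kHz for integer k ≥ 0.
k=0: 3.9 kHz.
k=1: 7.2 kHz, 15 kHz.
k=2: 18.3 kHz, 26.1 kHz.
k=3: 29.4 kHz, 37.2 kHz.
k=4: 40.5 kHz, 48.3 kHz.
Within [10.7 kHz, 38.4 kHz]: 15 kHz, 18.3 kHz, 26.1 kHz, 29.4 kHz, 37.2 kHz.

15 kHz, 18.3 kHz, 26.1 kHz, 29.4 kHz, 37.2 kHz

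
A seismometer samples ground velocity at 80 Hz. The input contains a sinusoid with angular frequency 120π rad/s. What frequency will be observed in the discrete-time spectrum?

ω = 120π rad/s → f = ω/(2π) = 60 Hz.
60 Hz > fs/2 = 40 Hz, folds to fs − 60 Hz = 20 Hz.

20 Hz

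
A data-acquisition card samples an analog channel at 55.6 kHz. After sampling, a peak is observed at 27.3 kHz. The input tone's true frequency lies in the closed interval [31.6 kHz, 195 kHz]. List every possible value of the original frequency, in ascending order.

Frequencies that alias to 27.3 kHz are k·fs ± 27.3 kHz for integer k ≥ 0.
k=0: 27.3 kHz.
k=1: 28.3 kHz, 82.9 kHz.
k=2: 83.9 kHz, 138.5 kHz.
k=3: 139.5 kHz, 194.1 kHz.
k=4: 195.1 kHz, 249.7 kHz.
Within [31.6 kHz, 195 kHz]: 82.9 kHz, 83.9 kHz, 138.5 kHz, 139.5 kHz, 194.1 kHz.

82.9 kHz, 83.9 kHz, 138.5 kHz, 139.5 kHz, 194.1 kHz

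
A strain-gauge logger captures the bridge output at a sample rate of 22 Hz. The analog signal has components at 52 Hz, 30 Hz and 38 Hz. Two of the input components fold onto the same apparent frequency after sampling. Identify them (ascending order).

30 Hz, 52 Hz

fs/2 = 11 Hz.
52 Hz mod fs = 8 Hz.
8 Hz ≤ fs/2 = 11 Hz, appears at 8 Hz.
30 Hz mod fs = 8 Hz.
8 Hz ≤ fs/2 = 11 Hz, appears at 8 Hz.
38 Hz mod fs = 16 Hz.
16 Hz > fs/2 = 11 Hz, folds to fs − 16 Hz = 6 Hz.
30 Hz and 52 Hz both map to 8 Hz.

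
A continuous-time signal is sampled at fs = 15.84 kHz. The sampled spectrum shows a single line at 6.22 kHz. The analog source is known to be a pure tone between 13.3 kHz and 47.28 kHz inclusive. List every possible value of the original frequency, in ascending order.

22.06 kHz, 25.46 kHz, 37.9 kHz, 41.3 kHz

Frequencies that alias to 6.22 kHz are k·fs ± 6.22 kHz for integer k ≥ 0.
k=0: 6.22 kHz.
k=1: 9.62 kHz, 22.06 kHz.
k=2: 25.46 kHz, 37.9 kHz.
k=3: 41.3 kHz, 53.74 kHz.
k=4: 57.14 kHz, 69.58 kHz.
Within [13.3 kHz, 47.28 kHz]: 22.06 kHz, 25.46 kHz, 37.9 kHz, 41.3 kHz.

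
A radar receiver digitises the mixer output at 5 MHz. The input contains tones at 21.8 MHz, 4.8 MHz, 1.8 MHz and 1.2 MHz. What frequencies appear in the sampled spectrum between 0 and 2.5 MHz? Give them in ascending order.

0.2 MHz, 1.2 MHz, 1.8 MHz

fs/2 = 2.5 MHz.
21.8 MHz mod fs = 1.8 MHz.
1.8 MHz ≤ fs/2 = 2.5 MHz, appears at 1.8 MHz.
4.8 MHz > fs/2 = 2.5 MHz, folds to fs − 4.8 MHz = 0.2 MHz.
1.8 MHz ≤ fs/2 = 2.5 MHz, passes unchanged.
1.2 MHz ≤ fs/2 = 2.5 MHz, passes unchanged.
Distinct values: {0.2 MHz, 1.2 MHz, 1.8 MHz}.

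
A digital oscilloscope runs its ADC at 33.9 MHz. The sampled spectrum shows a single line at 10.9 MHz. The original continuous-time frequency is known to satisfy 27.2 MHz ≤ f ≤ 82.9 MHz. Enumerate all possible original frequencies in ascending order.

Frequencies that alias to 10.9 MHz are k·fs ± 10.9 MHz for integer k ≥ 0.
k=0: 10.9 MHz.
k=1: 23 MHz, 44.8 MHz.
k=2: 56.9 MHz, 78.7 MHz.
k=3: 90.8 MHz, 112.6 MHz.
Within [27.2 MHz, 82.9 MHz]: 44.8 MHz, 56.9 MHz, 78.7 MHz.

44.8 MHz, 56.9 MHz, 78.7 MHz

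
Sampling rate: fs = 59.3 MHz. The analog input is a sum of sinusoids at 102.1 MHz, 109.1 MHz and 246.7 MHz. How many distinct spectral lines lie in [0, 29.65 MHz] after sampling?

2

fs/2 = 29.65 MHz.
102.1 MHz mod fs = 42.8 MHz.
42.8 MHz > fs/2 = 29.65 MHz, folds to fs − 42.8 MHz = 16.5 MHz.
109.1 MHz mod fs = 49.8 MHz.
49.8 MHz > fs/2 = 29.65 MHz, folds to fs − 49.8 MHz = 9.5 MHz.
246.7 MHz mod fs = 9.5 MHz.
9.5 MHz ≤ fs/2 = 29.65 MHz, appears at 9.5 MHz.
Distinct values: {9.5 MHz, 16.5 MHz} → 2.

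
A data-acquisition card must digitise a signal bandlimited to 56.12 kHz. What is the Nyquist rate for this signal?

Nyquist rate = 2 × 56.12 kHz = 112.24 kHz.

112.24 kHz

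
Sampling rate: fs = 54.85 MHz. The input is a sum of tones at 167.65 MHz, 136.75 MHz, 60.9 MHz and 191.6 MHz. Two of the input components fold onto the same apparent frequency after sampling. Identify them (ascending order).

fs/2 = 27.425 MHz.
167.65 MHz mod fs = 3.1 MHz.
3.1 MHz ≤ fs/2 = 27.425 MHz, appears at 3.1 MHz.
136.75 MHz mod fs = 27.05 MHz.
27.05 MHz ≤ fs/2 = 27.425 MHz, appears at 27.05 MHz.
60.9 MHz mod fs = 6.05 MHz.
6.05 MHz ≤ fs/2 = 27.425 MHz, appears at 6.05 MHz.
191.6 MHz mod fs = 27.05 MHz.
27.05 MHz ≤ fs/2 = 27.425 MHz, appears at 27.05 MHz.
136.75 MHz and 191.6 MHz both map to 27.05 MHz.

136.75 MHz, 191.6 MHz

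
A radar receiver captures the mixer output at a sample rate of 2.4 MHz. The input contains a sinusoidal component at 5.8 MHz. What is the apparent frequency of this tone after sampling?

1 MHz

5.8 MHz mod fs = 1 MHz.
1 MHz ≤ fs/2 = 1.2 MHz, appears at 1 MHz.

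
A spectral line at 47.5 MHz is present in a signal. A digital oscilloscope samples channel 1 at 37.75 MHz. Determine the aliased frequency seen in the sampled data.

9.75 MHz

47.5 MHz mod fs = 9.75 MHz.
9.75 MHz ≤ fs/2 = 18.875 MHz, appears at 9.75 MHz.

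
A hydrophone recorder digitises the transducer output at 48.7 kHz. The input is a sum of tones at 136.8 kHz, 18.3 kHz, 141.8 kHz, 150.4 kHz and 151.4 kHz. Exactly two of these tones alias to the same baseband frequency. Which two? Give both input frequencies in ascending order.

fs/2 = 24.35 kHz.
136.8 kHz mod fs = 39.4 kHz.
39.4 kHz > fs/2 = 24.35 kHz, folds to fs − 39.4 kHz = 9.3 kHz.
18.3 kHz ≤ fs/2 = 24.35 kHz, passes unchanged.
141.8 kHz mod fs = 44.4 kHz.
44.4 kHz > fs/2 = 24.35 kHz, folds to fs − 44.4 kHz = 4.3 kHz.
150.4 kHz mod fs = 4.3 kHz.
4.3 kHz ≤ fs/2 = 24.35 kHz, appears at 4.3 kHz.
151.4 kHz mod fs = 5.3 kHz.
5.3 kHz ≤ fs/2 = 24.35 kHz, appears at 5.3 kHz.
141.8 kHz and 150.4 kHz both map to 4.3 kHz.

141.8 kHz, 150.4 kHz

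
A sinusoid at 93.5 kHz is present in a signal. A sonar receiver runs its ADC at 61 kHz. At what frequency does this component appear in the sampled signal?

93.5 kHz mod fs = 32.5 kHz.
32.5 kHz > fs/2 = 30.5 kHz, folds to fs − 32.5 kHz = 28.5 kHz.

28.5 kHz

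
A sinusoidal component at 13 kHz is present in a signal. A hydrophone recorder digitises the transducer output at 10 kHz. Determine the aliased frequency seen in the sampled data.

13 kHz mod fs = 3 kHz.
3 kHz ≤ fs/2 = 5 kHz, appears at 3 kHz.

3 kHz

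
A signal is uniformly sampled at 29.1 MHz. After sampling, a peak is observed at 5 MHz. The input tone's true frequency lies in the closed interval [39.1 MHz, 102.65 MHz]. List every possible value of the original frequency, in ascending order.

53.2 MHz, 63.2 MHz, 82.3 MHz, 92.3 MHz

Frequencies that alias to 5 MHz are k·fs ± 5 MHz for integer k ≥ 0.
k=0: 5 MHz.
k=1: 24.1 MHz, 34.1 MHz.
k=2: 53.2 MHz, 63.2 MHz.
k=3: 82.3 MHz, 92.3 MHz.
k=4: 111.4 MHz, 121.4 MHz.
Within [39.1 MHz, 102.65 MHz]: 53.2 MHz, 63.2 MHz, 82.3 MHz, 92.3 MHz.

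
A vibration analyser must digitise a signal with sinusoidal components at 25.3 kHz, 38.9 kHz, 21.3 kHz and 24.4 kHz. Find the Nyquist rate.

Highest-frequency component: 38.9 kHz.
Nyquist rate = 2 × 38.9 kHz = 77.8 kHz.

77.8 kHz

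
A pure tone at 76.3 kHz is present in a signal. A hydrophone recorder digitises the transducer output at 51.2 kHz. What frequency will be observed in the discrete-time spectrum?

25.1 kHz

76.3 kHz mod fs = 25.1 kHz.
25.1 kHz ≤ fs/2 = 25.6 kHz, appears at 25.1 kHz.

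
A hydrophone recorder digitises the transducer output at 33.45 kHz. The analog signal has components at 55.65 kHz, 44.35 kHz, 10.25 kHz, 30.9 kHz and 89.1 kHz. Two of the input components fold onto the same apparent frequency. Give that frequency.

fs/2 = 16.725 kHz.
55.65 kHz mod fs = 22.2 kHz.
22.2 kHz > fs/2 = 16.725 kHz, folds to fs − 22.2 kHz = 11.25 kHz.
44.35 kHz mod fs = 10.9 kHz.
10.9 kHz ≤ fs/2 = 16.725 kHz, appears at 10.9 kHz.
10.25 kHz ≤ fs/2 = 16.725 kHz, passes unchanged.
30.9 kHz > fs/2 = 16.725 kHz, folds to fs − 30.9 kHz = 2.55 kHz.
89.1 kHz mod fs = 22.2 kHz.
22.2 kHz > fs/2 = 16.725 kHz, folds to fs − 22.2 kHz = 11.25 kHz.
55.65 kHz and 89.1 kHz both map to 11.25 kHz.

11.25 kHz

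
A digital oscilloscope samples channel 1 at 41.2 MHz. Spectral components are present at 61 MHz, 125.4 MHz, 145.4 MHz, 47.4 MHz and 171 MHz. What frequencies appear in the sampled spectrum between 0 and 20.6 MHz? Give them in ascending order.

1.8 MHz, 6.2 MHz, 19.4 MHz, 19.8 MHz

fs/2 = 20.6 MHz.
61 MHz mod fs = 19.8 MHz.
19.8 MHz ≤ fs/2 = 20.6 MHz, appears at 19.8 MHz.
125.4 MHz mod fs = 1.8 MHz.
1.8 MHz ≤ fs/2 = 20.6 MHz, appears at 1.8 MHz.
145.4 MHz mod fs = 21.8 MHz.
21.8 MHz > fs/2 = 20.6 MHz, folds to fs − 21.8 MHz = 19.4 MHz.
47.4 MHz mod fs = 6.2 MHz.
6.2 MHz ≤ fs/2 = 20.6 MHz, appears at 6.2 MHz.
171 MHz mod fs = 6.2 MHz.
6.2 MHz ≤ fs/2 = 20.6 MHz, appears at 6.2 MHz.
Distinct values: {1.8 MHz, 6.2 MHz, 19.4 MHz, 19.8 MHz}.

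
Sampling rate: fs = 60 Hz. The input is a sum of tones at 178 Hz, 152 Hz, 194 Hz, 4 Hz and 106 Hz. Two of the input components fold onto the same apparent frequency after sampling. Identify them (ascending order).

106 Hz, 194 Hz

fs/2 = 30 Hz.
178 Hz mod fs = 58 Hz.
58 Hz > fs/2 = 30 Hz, folds to fs − 58 Hz = 2 Hz.
152 Hz mod fs = 32 Hz.
32 Hz > fs/2 = 30 Hz, folds to fs − 32 Hz = 28 Hz.
194 Hz mod fs = 14 Hz.
14 Hz ≤ fs/2 = 30 Hz, appears at 14 Hz.
4 Hz ≤ fs/2 = 30 Hz, passes unchanged.
106 Hz mod fs = 46 Hz.
46 Hz > fs/2 = 30 Hz, folds to fs − 46 Hz = 14 Hz.
106 Hz and 194 Hz both map to 14 Hz.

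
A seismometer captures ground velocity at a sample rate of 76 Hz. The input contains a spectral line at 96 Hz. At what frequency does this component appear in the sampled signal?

20 Hz

96 Hz mod fs = 20 Hz.
20 Hz ≤ fs/2 = 38 Hz, appears at 20 Hz.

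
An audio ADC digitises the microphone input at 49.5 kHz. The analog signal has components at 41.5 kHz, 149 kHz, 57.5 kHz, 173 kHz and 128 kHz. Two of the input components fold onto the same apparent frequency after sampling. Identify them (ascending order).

fs/2 = 24.75 kHz.
41.5 kHz > fs/2 = 24.75 kHz, folds to fs − 41.5 kHz = 8 kHz.
149 kHz mod fs = 0.5 kHz.
0.5 kHz ≤ fs/2 = 24.75 kHz, appears at 0.5 kHz.
57.5 kHz mod fs = 8 kHz.
8 kHz ≤ fs/2 = 24.75 kHz, appears at 8 kHz.
173 kHz mod fs = 24.5 kHz.
24.5 kHz ≤ fs/2 = 24.75 kHz, appears at 24.5 kHz.
128 kHz mod fs = 29 kHz.
29 kHz > fs/2 = 24.75 kHz, folds to fs − 29 kHz = 20.5 kHz.
41.5 kHz and 57.5 kHz both map to 8 kHz.

41.5 kHz, 57.5 kHz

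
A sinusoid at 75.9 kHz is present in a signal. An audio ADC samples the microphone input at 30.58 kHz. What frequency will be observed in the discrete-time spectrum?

75.9 kHz mod fs = 14.74 kHz.
14.74 kHz ≤ fs/2 = 15.29 kHz, appears at 14.74 kHz.

14.74 kHz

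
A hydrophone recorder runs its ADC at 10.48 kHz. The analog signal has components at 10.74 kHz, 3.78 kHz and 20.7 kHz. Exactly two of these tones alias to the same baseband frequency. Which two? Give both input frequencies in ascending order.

10.74 kHz, 20.7 kHz

fs/2 = 5.24 kHz.
10.74 kHz mod fs = 0.26 kHz.
0.26 kHz ≤ fs/2 = 5.24 kHz, appears at 0.26 kHz.
3.78 kHz ≤ fs/2 = 5.24 kHz, passes unchanged.
20.7 kHz mod fs = 10.22 kHz.
10.22 kHz > fs/2 = 5.24 kHz, folds to fs − 10.22 kHz = 0.26 kHz.
10.74 kHz and 20.7 kHz both map to 0.26 kHz.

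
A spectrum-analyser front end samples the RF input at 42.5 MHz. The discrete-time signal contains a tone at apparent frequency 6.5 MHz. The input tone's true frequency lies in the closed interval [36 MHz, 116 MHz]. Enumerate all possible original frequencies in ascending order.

36 MHz, 49 MHz, 78.5 MHz, 91.5 MHz

Frequencies that alias to 6.5 MHz are k·fs ± 6.5 MHz for integer k ≥ 0.
k=0: 6.5 MHz.
k=1: 36 MHz, 49 MHz.
k=2: 78.5 MHz, 91.5 MHz.
k=3: 121 MHz, 134 MHz.
Within [36 MHz, 116 MHz]: 36 MHz, 49 MHz, 78.5 MHz, 91.5 MHz.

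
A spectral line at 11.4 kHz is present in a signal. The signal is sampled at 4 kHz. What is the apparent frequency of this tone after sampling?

0.6 kHz

11.4 kHz mod fs = 3.4 kHz.
3.4 kHz > fs/2 = 2 kHz, folds to fs − 3.4 kHz = 0.6 kHz.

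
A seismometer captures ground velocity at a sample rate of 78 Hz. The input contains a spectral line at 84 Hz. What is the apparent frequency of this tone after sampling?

84 Hz mod fs = 6 Hz.
6 Hz ≤ fs/2 = 39 Hz, appears at 6 Hz.

6 Hz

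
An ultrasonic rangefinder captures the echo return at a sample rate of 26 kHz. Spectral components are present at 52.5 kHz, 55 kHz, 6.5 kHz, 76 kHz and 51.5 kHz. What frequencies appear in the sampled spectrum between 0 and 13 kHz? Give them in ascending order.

fs/2 = 13 kHz.
52.5 kHz mod fs = 0.5 kHz.
0.5 kHz ≤ fs/2 = 13 kHz, appears at 0.5 kHz.
55 kHz mod fs = 3 kHz.
3 kHz ≤ fs/2 = 13 kHz, appears at 3 kHz.
6.5 kHz ≤ fs/2 = 13 kHz, passes unchanged.
76 kHz mod fs = 24 kHz.
24 kHz > fs/2 = 13 kHz, folds to fs − 24 kHz = 2 kHz.
51.5 kHz mod fs = 25.5 kHz.
25.5 kHz > fs/2 = 13 kHz, folds to fs − 25.5 kHz = 0.5 kHz.
Distinct values: {0.5 kHz, 2 kHz, 3 kHz, 6.5 kHz}.

0.5 kHz, 2 kHz, 3 kHz, 6.5 kHz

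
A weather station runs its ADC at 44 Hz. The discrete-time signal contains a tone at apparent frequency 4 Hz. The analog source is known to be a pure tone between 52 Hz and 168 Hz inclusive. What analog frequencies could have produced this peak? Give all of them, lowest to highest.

Frequencies that alias to 4 Hz are k·fs ± 4 Hz for integer k ≥ 0.
k=0: 4 Hz.
k=1: 40 Hz, 48 Hz.
k=2: 84 Hz, 92 Hz.
k=3: 128 Hz, 136 Hz.
k=4: 172 Hz, 180 Hz.
Within [52 Hz, 168 Hz]: 84 Hz, 92 Hz, 128 Hz, 136 Hz.

84 Hz, 92 Hz, 128 Hz, 136 Hz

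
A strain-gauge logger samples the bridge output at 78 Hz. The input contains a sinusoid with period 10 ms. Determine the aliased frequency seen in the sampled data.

T = 10 ms → f = 1/T = 100 Hz.
100 Hz mod fs = 22 Hz.
22 Hz ≤ fs/2 = 39 Hz, appears at 22 Hz.

22 Hz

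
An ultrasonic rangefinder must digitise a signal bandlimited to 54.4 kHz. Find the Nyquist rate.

Nyquist rate = 2 × 54.4 kHz = 108.8 kHz.

108.8 kHz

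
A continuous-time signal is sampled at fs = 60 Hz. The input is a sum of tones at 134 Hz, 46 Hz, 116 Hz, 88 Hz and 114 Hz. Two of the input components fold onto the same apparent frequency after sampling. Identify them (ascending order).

46 Hz, 134 Hz

fs/2 = 30 Hz.
134 Hz mod fs = 14 Hz.
14 Hz ≤ fs/2 = 30 Hz, appears at 14 Hz.
46 Hz > fs/2 = 30 Hz, folds to fs − 46 Hz = 14 Hz.
116 Hz mod fs = 56 Hz.
56 Hz > fs/2 = 30 Hz, folds to fs − 56 Hz = 4 Hz.
88 Hz mod fs = 28 Hz.
28 Hz ≤ fs/2 = 30 Hz, appears at 28 Hz.
114 Hz mod fs = 54 Hz.
54 Hz > fs/2 = 30 Hz, folds to fs − 54 Hz = 6 Hz.
46 Hz and 134 Hz both map to 14 Hz.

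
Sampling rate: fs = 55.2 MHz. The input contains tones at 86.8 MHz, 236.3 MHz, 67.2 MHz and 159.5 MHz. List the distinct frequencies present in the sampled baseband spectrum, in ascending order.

fs/2 = 27.6 MHz.
86.8 MHz mod fs = 31.6 MHz.
31.6 MHz > fs/2 = 27.6 MHz, folds to fs − 31.6 MHz = 23.6 MHz.
236.3 MHz mod fs = 15.5 MHz.
15.5 MHz ≤ fs/2 = 27.6 MHz, appears at 15.5 MHz.
67.2 MHz mod fs = 12 MHz.
12 MHz ≤ fs/2 = 27.6 MHz, appears at 12 MHz.
159.5 MHz mod fs = 49.1 MHz.
49.1 MHz > fs/2 = 27.6 MHz, folds to fs − 49.1 MHz = 6.1 MHz.
Distinct values: {6.1 MHz, 12 MHz, 15.5 MHz, 23.6 MHz}.

6.1 MHz, 12 MHz, 15.5 MHz, 23.6 MHz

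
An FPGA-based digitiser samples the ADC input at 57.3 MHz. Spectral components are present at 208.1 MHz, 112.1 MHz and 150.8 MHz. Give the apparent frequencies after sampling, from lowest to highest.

2.5 MHz, 21.1 MHz

fs/2 = 28.65 MHz.
208.1 MHz mod fs = 36.2 MHz.
36.2 MHz > fs/2 = 28.65 MHz, folds to fs − 36.2 MHz = 21.1 MHz.
112.1 MHz mod fs = 54.8 MHz.
54.8 MHz > fs/2 = 28.65 MHz, folds to fs − 54.8 MHz = 2.5 MHz.
150.8 MHz mod fs = 36.2 MHz.
36.2 MHz > fs/2 = 28.65 MHz, folds to fs − 36.2 MHz = 21.1 MHz.
Distinct values: {2.5 MHz, 21.1 MHz}.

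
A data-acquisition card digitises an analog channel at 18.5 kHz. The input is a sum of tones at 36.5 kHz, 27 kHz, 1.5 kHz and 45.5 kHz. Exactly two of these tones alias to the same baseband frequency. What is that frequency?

fs/2 = 9.25 kHz.
36.5 kHz mod fs = 18 kHz.
18 kHz > fs/2 = 9.25 kHz, folds to fs − 18 kHz = 0.5 kHz.
27 kHz mod fs = 8.5 kHz.
8.5 kHz ≤ fs/2 = 9.25 kHz, appears at 8.5 kHz.
1.5 kHz ≤ fs/2 = 9.25 kHz, passes unchanged.
45.5 kHz mod fs = 8.5 kHz.
8.5 kHz ≤ fs/2 = 9.25 kHz, appears at 8.5 kHz.
27 kHz and 45.5 kHz both map to 8.5 kHz.

8.5 kHz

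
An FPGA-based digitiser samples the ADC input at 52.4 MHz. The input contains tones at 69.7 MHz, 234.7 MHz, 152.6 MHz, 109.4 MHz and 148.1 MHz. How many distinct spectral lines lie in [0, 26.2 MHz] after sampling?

fs/2 = 26.2 MHz.
69.7 MHz mod fs = 17.3 MHz.
17.3 MHz ≤ fs/2 = 26.2 MHz, appears at 17.3 MHz.
234.7 MHz mod fs = 25.1 MHz.
25.1 MHz ≤ fs/2 = 26.2 MHz, appears at 25.1 MHz.
152.6 MHz mod fs = 47.8 MHz.
47.8 MHz > fs/2 = 26.2 MHz, folds to fs − 47.8 MHz = 4.6 MHz.
109.4 MHz mod fs = 4.6 MHz.
4.6 MHz ≤ fs/2 = 26.2 MHz, appears at 4.6 MHz.
148.1 MHz mod fs = 43.3 MHz.
43.3 MHz > fs/2 = 26.2 MHz, folds to fs − 43.3 MHz = 9.1 MHz.
Distinct values: {4.6 MHz, 9.1 MHz, 17.3 MHz, 25.1 MHz} → 4.

4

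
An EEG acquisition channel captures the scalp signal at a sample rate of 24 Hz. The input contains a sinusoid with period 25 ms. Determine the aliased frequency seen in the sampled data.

8 Hz

T = 25 ms → f = 1/T = 40 Hz.
40 Hz mod fs = 16 Hz.
16 Hz > fs/2 = 12 Hz, folds to fs − 16 Hz = 8 Hz.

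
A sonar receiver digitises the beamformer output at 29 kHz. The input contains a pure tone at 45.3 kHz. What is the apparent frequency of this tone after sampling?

12.7 kHz

45.3 kHz mod fs = 16.3 kHz.
16.3 kHz > fs/2 = 14.5 kHz, folds to fs − 16.3 kHz = 12.7 kHz.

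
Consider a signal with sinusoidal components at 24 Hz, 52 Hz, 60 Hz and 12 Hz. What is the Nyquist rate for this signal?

Highest-frequency component: 60 Hz.
Nyquist rate = 2 × 60 Hz = 120 Hz.

120 Hz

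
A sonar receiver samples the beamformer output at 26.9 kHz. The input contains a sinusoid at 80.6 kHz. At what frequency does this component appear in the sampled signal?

80.6 kHz mod fs = 26.8 kHz.
26.8 kHz > fs/2 = 13.45 kHz, folds to fs − 26.8 kHz = 0.1 kHz.

0.1 kHz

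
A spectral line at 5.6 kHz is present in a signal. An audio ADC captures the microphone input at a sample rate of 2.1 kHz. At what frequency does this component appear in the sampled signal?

0.7 kHz

5.6 kHz mod fs = 1.4 kHz.
1.4 kHz > fs/2 = 1.05 kHz, folds to fs − 1.4 kHz = 0.7 kHz.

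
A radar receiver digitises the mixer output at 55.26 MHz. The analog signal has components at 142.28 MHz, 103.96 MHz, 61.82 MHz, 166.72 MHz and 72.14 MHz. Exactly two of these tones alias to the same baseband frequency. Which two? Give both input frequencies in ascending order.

61.82 MHz, 103.96 MHz

fs/2 = 27.63 MHz.
142.28 MHz mod fs = 31.76 MHz.
31.76 MHz > fs/2 = 27.63 MHz, folds to fs − 31.76 MHz = 23.5 MHz.
103.96 MHz mod fs = 48.7 MHz.
48.7 MHz > fs/2 = 27.63 MHz, folds to fs − 48.7 MHz = 6.56 MHz.
61.82 MHz mod fs = 6.56 MHz.
6.56 MHz ≤ fs/2 = 27.63 MHz, appears at 6.56 MHz.
166.72 MHz mod fs = 0.94 MHz.
0.94 MHz ≤ fs/2 = 27.63 MHz, appears at 0.94 MHz.
72.14 MHz mod fs = 16.88 MHz.
16.88 MHz ≤ fs/2 = 27.63 MHz, appears at 16.88 MHz.
61.82 MHz and 103.96 MHz both map to 6.56 MHz.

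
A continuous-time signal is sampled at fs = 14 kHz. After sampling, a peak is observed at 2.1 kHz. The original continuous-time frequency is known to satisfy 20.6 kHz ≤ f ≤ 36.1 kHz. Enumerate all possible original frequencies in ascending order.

Frequencies that alias to 2.1 kHz are k·fs ± 2.1 kHz for integer k ≥ 0.
k=0: 2.1 kHz.
k=1: 11.9 kHz, 16.1 kHz.
k=2: 25.9 kHz, 30.1 kHz.
k=3: 39.9 kHz, 44.1 kHz.
Within [20.6 kHz, 36.1 kHz]: 25.9 kHz, 30.1 kHz.

25.9 kHz, 30.1 kHz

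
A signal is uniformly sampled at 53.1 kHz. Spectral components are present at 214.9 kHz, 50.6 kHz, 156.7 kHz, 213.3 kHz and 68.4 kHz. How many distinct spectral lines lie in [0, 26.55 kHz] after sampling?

fs/2 = 26.55 kHz.
214.9 kHz mod fs = 2.5 kHz.
2.5 kHz ≤ fs/2 = 26.55 kHz, appears at 2.5 kHz.
50.6 kHz > fs/2 = 26.55 kHz, folds to fs − 50.6 kHz = 2.5 kHz.
156.7 kHz mod fs = 50.5 kHz.
50.5 kHz > fs/2 = 26.55 kHz, folds to fs − 50.5 kHz = 2.6 kHz.
213.3 kHz mod fs = 0.9 kHz.
0.9 kHz ≤ fs/2 = 26.55 kHz, appears at 0.9 kHz.
68.4 kHz mod fs = 15.3 kHz.
15.3 kHz ≤ fs/2 = 26.55 kHz, appears at 15.3 kHz.
Distinct values: {0.9 kHz, 2.5 kHz, 2.6 kHz, 15.3 kHz} → 4.

4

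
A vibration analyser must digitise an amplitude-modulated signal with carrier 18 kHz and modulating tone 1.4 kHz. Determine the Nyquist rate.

AM sidebands sit at fc ± fm = 16.6 kHz and 19.4 kHz.
Highest-frequency component: 19.4 kHz.
Nyquist rate = 2 × 19.4 kHz = 38.8 kHz.

38.8 kHz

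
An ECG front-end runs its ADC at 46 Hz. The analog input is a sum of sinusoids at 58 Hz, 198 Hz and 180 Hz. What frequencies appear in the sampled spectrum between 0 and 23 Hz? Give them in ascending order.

fs/2 = 23 Hz.
58 Hz mod fs = 12 Hz.
12 Hz ≤ fs/2 = 23 Hz, appears at 12 Hz.
198 Hz mod fs = 14 Hz.
14 Hz ≤ fs/2 = 23 Hz, appears at 14 Hz.
180 Hz mod fs = 42 Hz.
42 Hz > fs/2 = 23 Hz, folds to fs − 42 Hz = 4 Hz.
Distinct values: {4 Hz, 12 Hz, 14 Hz}.

4 Hz, 12 Hz, 14 Hz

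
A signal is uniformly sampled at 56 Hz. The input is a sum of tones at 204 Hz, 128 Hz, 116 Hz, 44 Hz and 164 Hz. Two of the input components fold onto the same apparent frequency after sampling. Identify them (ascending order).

116 Hz, 164 Hz

fs/2 = 28 Hz.
204 Hz mod fs = 36 Hz.
36 Hz > fs/2 = 28 Hz, folds to fs − 36 Hz = 20 Hz.
128 Hz mod fs = 16 Hz.
16 Hz ≤ fs/2 = 28 Hz, appears at 16 Hz.
116 Hz mod fs = 4 Hz.
4 Hz ≤ fs/2 = 28 Hz, appears at 4 Hz.
44 Hz > fs/2 = 28 Hz, folds to fs − 44 Hz = 12 Hz.
164 Hz mod fs = 52 Hz.
52 Hz > fs/2 = 28 Hz, folds to fs − 52 Hz = 4 Hz.
116 Hz and 164 Hz both map to 4 Hz.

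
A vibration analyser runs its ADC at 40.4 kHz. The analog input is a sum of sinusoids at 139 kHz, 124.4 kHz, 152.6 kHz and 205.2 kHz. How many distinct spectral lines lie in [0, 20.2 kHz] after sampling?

fs/2 = 20.2 kHz.
139 kHz mod fs = 17.8 kHz.
17.8 kHz ≤ fs/2 = 20.2 kHz, appears at 17.8 kHz.
124.4 kHz mod fs = 3.2 kHz.
3.2 kHz ≤ fs/2 = 20.2 kHz, appears at 3.2 kHz.
152.6 kHz mod fs = 31.4 kHz.
31.4 kHz > fs/2 = 20.2 kHz, folds to fs − 31.4 kHz = 9 kHz.
205.2 kHz mod fs = 3.2 kHz.
3.2 kHz ≤ fs/2 = 20.2 kHz, appears at 3.2 kHz.
Distinct values: {3.2 kHz, 9 kHz, 17.8 kHz} → 3.

3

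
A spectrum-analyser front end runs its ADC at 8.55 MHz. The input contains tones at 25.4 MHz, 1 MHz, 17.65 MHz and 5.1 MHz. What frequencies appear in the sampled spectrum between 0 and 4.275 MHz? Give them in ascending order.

fs/2 = 4.275 MHz.
25.4 MHz mod fs = 8.3 MHz.
8.3 MHz > fs/2 = 4.275 MHz, folds to fs − 8.3 MHz = 0.25 MHz.
1 MHz ≤ fs/2 = 4.275 MHz, passes unchanged.
17.65 MHz mod fs = 0.55 MHz.
0.55 MHz ≤ fs/2 = 4.275 MHz, appears at 0.55 MHz.
5.1 MHz > fs/2 = 4.275 MHz, folds to fs − 5.1 MHz = 3.45 MHz.
Distinct values: {0.25 MHz, 0.55 MHz, 1 MHz, 3.45 MHz}.

0.25 MHz, 0.55 MHz, 1 MHz, 3.45 MHz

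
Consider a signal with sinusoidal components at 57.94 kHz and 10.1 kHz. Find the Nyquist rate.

Highest-frequency component: 57.94 kHz.
Nyquist rate = 2 × 57.94 kHz = 115.88 kHz.

115.88 kHz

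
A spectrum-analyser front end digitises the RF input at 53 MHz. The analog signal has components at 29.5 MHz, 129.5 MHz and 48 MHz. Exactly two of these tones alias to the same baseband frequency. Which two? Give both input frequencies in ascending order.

29.5 MHz, 129.5 MHz

fs/2 = 26.5 MHz.
29.5 MHz > fs/2 = 26.5 MHz, folds to fs − 29.5 MHz = 23.5 MHz.
129.5 MHz mod fs = 23.5 MHz.
23.5 MHz ≤ fs/2 = 26.5 MHz, appears at 23.5 MHz.
48 MHz > fs/2 = 26.5 MHz, folds to fs − 48 MHz = 5 MHz.
29.5 MHz and 129.5 MHz both map to 23.5 MHz.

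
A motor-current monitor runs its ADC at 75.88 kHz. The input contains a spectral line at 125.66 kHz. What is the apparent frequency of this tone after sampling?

125.66 kHz mod fs = 49.78 kHz.
49.78 kHz > fs/2 = 37.94 kHz, folds to fs − 49.78 kHz = 26.1 kHz.

26.1 kHz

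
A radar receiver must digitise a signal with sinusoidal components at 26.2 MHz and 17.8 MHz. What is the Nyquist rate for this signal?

Highest-frequency component: 26.2 MHz.
Nyquist rate = 2 × 26.2 MHz = 52.4 MHz.

52.4 MHz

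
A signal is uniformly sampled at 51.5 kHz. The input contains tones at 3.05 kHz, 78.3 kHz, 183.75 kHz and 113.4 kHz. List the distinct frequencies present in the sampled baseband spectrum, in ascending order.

3.05 kHz, 10.4 kHz, 22.25 kHz, 24.7 kHz

fs/2 = 25.75 kHz.
3.05 kHz ≤ fs/2 = 25.75 kHz, passes unchanged.
78.3 kHz mod fs = 26.8 kHz.
26.8 kHz > fs/2 = 25.75 kHz, folds to fs − 26.8 kHz = 24.7 kHz.
183.75 kHz mod fs = 29.25 kHz.
29.25 kHz > fs/2 = 25.75 kHz, folds to fs − 29.25 kHz = 22.25 kHz.
113.4 kHz mod fs = 10.4 kHz.
10.4 kHz ≤ fs/2 = 25.75 kHz, appears at 10.4 kHz.
Distinct values: {3.05 kHz, 10.4 kHz, 22.25 kHz, 24.7 kHz}.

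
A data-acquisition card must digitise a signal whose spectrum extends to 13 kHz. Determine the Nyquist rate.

26 kHz

Nyquist rate = 2 × 13 kHz = 26 kHz.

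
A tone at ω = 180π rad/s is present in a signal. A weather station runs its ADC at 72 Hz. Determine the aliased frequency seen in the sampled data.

ω = 180π rad/s → f = ω/(2π) = 90 Hz.
90 Hz mod fs = 18 Hz.
18 Hz ≤ fs/2 = 36 Hz, appears at 18 Hz.

18 Hz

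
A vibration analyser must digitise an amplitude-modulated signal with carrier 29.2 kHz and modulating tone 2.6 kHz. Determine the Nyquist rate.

AM sidebands sit at fc ± fm = 26.6 kHz and 31.8 kHz.
Highest-frequency component: 31.8 kHz.
Nyquist rate = 2 × 31.8 kHz = 63.6 kHz.

63.6 kHz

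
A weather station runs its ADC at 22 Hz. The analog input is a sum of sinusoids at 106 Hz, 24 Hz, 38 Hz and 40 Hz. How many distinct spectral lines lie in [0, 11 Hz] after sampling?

3

fs/2 = 11 Hz.
106 Hz mod fs = 18 Hz.
18 Hz > fs/2 = 11 Hz, folds to fs − 18 Hz = 4 Hz.
24 Hz mod fs = 2 Hz.
2 Hz ≤ fs/2 = 11 Hz, appears at 2 Hz.
38 Hz mod fs = 16 Hz.
16 Hz > fs/2 = 11 Hz, folds to fs − 16 Hz = 6 Hz.
40 Hz mod fs = 18 Hz.
18 Hz > fs/2 = 11 Hz, folds to fs − 18 Hz = 4 Hz.
Distinct values: {2 Hz, 4 Hz, 6 Hz} → 3.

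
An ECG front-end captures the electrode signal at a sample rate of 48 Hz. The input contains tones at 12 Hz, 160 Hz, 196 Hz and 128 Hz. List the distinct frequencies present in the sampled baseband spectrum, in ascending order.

4 Hz, 12 Hz, 16 Hz

fs/2 = 24 Hz.
12 Hz ≤ fs/2 = 24 Hz, passes unchanged.
160 Hz mod fs = 16 Hz.
16 Hz ≤ fs/2 = 24 Hz, appears at 16 Hz.
196 Hz mod fs = 4 Hz.
4 Hz ≤ fs/2 = 24 Hz, appears at 4 Hz.
128 Hz mod fs = 32 Hz.
32 Hz > fs/2 = 24 Hz, folds to fs − 32 Hz = 16 Hz.
Distinct values: {4 Hz, 12 Hz, 16 Hz}.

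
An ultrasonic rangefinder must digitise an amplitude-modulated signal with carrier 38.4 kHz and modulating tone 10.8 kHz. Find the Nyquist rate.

AM sidebands sit at fc ± fm = 27.6 kHz and 49.2 kHz.
Highest-frequency component: 49.2 kHz.
Nyquist rate = 2 × 49.2 kHz = 98.4 kHz.

98.4 kHz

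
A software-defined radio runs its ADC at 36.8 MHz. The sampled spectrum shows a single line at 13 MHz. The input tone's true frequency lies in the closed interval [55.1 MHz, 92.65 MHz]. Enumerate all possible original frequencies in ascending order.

Frequencies that alias to 13 MHz are k·fs ± 13 MHz for integer k ≥ 0.
k=0: 13 MHz.
k=1: 23.8 MHz, 49.8 MHz.
k=2: 60.6 MHz, 86.6 MHz.
k=3: 97.4 MHz, 123.4 MHz.
Within [55.1 MHz, 92.65 MHz]: 60.6 MHz, 86.6 MHz.

60.6 MHz, 86.6 MHz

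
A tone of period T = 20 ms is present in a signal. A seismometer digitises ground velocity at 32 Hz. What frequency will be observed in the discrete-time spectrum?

14 Hz

T = 20 ms → f = 1/T = 50 Hz.
50 Hz mod fs = 18 Hz.
18 Hz > fs/2 = 16 Hz, folds to fs − 18 Hz = 14 Hz.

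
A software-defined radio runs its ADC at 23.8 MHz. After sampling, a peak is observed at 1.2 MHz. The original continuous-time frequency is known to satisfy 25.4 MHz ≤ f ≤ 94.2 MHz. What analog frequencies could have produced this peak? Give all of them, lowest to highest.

46.4 MHz, 48.8 MHz, 70.2 MHz, 72.6 MHz, 94 MHz

Frequencies that alias to 1.2 MHz are k·fs ± 1.2 MHz for integer k ≥ 0.
k=0: 1.2 MHz.
k=1: 22.6 MHz, 25 MHz.
k=2: 46.4 MHz, 48.8 MHz.
k=3: 70.2 MHz, 72.6 MHz.
k=4: 94 MHz, 96.4 MHz.
k=5: 117.8 MHz, 120.2 MHz.
Within [25.4 MHz, 94.2 MHz]: 46.4 MHz, 48.8 MHz, 70.2 MHz, 72.6 MHz, 94 MHz.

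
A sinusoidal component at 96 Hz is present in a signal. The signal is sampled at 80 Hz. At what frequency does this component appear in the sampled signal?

96 Hz mod fs = 16 Hz.
16 Hz ≤ fs/2 = 40 Hz, appears at 16 Hz.

16 Hz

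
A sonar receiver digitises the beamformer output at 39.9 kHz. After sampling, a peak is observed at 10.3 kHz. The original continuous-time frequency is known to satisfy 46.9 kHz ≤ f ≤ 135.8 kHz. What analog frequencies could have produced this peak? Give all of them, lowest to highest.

Frequencies that alias to 10.3 kHz are k·fs ± 10.3 kHz for integer k ≥ 0.
k=0: 10.3 kHz.
k=1: 29.6 kHz, 50.2 kHz.
k=2: 69.5 kHz, 90.1 kHz.
k=3: 109.4 kHz, 130 kHz.
k=4: 149.3 kHz, 169.9 kHz.
Within [46.9 kHz, 135.8 kHz]: 50.2 kHz, 69.5 kHz, 90.1 kHz, 109.4 kHz, 130 kHz.

50.2 kHz, 69.5 kHz, 90.1 kHz, 109.4 kHz, 130 kHz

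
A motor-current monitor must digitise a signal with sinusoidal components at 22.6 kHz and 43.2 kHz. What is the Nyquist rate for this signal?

Highest-frequency component: 43.2 kHz.
Nyquist rate = 2 × 43.2 kHz = 86.4 kHz.

86.4 kHz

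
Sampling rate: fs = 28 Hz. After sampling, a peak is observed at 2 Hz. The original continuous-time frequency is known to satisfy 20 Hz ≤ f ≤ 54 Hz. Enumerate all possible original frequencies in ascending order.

Frequencies that alias to 2 Hz are k·fs ± 2 Hz for integer k ≥ 0.
k=0: 2 Hz.
k=1: 26 Hz, 30 Hz.
k=2: 54 Hz, 58 Hz.
k=3: 82 Hz, 86 Hz.
Within [20 Hz, 54 Hz]: 26 Hz, 30 Hz, 54 Hz.

26 Hz, 30 Hz, 54 Hz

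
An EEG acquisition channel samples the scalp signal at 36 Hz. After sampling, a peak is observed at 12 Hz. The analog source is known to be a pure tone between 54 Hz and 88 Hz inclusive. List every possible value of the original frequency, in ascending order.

Frequencies that alias to 12 Hz are k·fs ± 12 Hz for integer k ≥ 0.
k=0: 12 Hz.
k=1: 24 Hz, 48 Hz.
k=2: 60 Hz, 84 Hz.
k=3: 96 Hz, 120 Hz.
Within [54 Hz, 88 Hz]: 60 Hz, 84 Hz.

60 Hz, 84 Hz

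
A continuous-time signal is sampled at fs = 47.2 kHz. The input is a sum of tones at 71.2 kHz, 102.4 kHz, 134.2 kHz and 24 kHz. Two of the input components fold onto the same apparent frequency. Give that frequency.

fs/2 = 23.6 kHz.
71.2 kHz mod fs = 24 kHz.
24 kHz > fs/2 = 23.6 kHz, folds to fs − 24 kHz = 23.2 kHz.
102.4 kHz mod fs = 8 kHz.
8 kHz ≤ fs/2 = 23.6 kHz, appears at 8 kHz.
134.2 kHz mod fs = 39.8 kHz.
39.8 kHz > fs/2 = 23.6 kHz, folds to fs − 39.8 kHz = 7.4 kHz.
24 kHz > fs/2 = 23.6 kHz, folds to fs − 24 kHz = 23.2 kHz.
24 kHz and 71.2 kHz both map to 23.2 kHz.

23.2 kHz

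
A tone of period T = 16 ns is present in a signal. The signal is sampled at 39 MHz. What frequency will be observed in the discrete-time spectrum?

T = 16 ns → f = 1/T = 62.5 MHz.
62.5 MHz mod fs = 23.5 MHz.
23.5 MHz > fs/2 = 19.5 MHz, folds to fs − 23.5 MHz = 15.5 MHz.

15.5 MHz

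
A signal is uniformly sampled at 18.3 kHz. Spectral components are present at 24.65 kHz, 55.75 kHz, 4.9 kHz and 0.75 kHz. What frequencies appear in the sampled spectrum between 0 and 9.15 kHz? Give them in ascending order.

0.75 kHz, 0.85 kHz, 4.9 kHz, 6.35 kHz

fs/2 = 9.15 kHz.
24.65 kHz mod fs = 6.35 kHz.
6.35 kHz ≤ fs/2 = 9.15 kHz, appears at 6.35 kHz.
55.75 kHz mod fs = 0.85 kHz.
0.85 kHz ≤ fs/2 = 9.15 kHz, appears at 0.85 kHz.
4.9 kHz ≤ fs/2 = 9.15 kHz, passes unchanged.
0.75 kHz ≤ fs/2 = 9.15 kHz, passes unchanged.
Distinct values: {0.75 kHz, 0.85 kHz, 4.9 kHz, 6.35 kHz}.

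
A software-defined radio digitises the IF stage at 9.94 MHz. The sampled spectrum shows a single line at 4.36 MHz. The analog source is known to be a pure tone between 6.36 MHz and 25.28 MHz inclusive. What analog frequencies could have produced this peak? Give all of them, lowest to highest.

14.3 MHz, 15.52 MHz, 24.24 MHz

Frequencies that alias to 4.36 MHz are k·fs ± 4.36 MHz for integer k ≥ 0.
k=0: 4.36 MHz.
k=1: 5.58 MHz, 14.3 MHz.
k=2: 15.52 MHz, 24.24 MHz.
k=3: 25.46 MHz, 34.18 MHz.
Within [6.36 MHz, 25.28 MHz]: 14.3 MHz, 15.52 MHz, 24.24 MHz.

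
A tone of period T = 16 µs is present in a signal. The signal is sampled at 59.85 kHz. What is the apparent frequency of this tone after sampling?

2.65 kHz

T = 16 µs → f = 1/T = 62.5 kHz.
62.5 kHz mod fs = 2.65 kHz.
2.65 kHz ≤ fs/2 = 29.925 kHz, appears at 2.65 kHz.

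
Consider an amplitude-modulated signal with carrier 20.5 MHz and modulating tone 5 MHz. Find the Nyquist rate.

51 MHz

AM sidebands sit at fc ± fm = 15.5 MHz and 25.5 MHz.
Highest-frequency component: 25.5 MHz.
Nyquist rate = 2 × 25.5 MHz = 51 MHz.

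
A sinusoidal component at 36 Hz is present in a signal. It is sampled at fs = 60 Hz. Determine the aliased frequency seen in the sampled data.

36 Hz > fs/2 = 30 Hz, folds to fs − 36 Hz = 24 Hz.

24 Hz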